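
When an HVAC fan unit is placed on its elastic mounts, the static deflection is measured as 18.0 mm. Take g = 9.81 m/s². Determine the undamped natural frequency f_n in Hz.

ω_n = √(g/δ_st) = √(9.81/0.0180) = √545.0 = 23.35 rad/s.
f_n = ω_n/(2π) = 23.35/6.283 = 3.716 Hz.

3.72 Hz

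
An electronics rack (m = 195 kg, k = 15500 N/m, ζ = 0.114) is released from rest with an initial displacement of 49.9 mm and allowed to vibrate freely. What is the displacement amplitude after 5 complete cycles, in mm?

1.36 mm

Logarithmic decrement δ = 2πζ/√(1 − ζ²) = 2π × 0.1140/√(1 − 0.0130) = 0.7210.
After n cycles, x_n/x₀ = e^(−nδ), so x_5 = 49.9 × e^(−5 × 0.7210) = 49.9 × 0.02719 = 1.357 mm.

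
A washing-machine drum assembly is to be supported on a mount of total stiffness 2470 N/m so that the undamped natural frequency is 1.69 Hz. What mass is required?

21.9 kg

ω_n = 2πf_n = 2π × 1.69 = 10.62 rad/s.
m = k/ω_n² = 2470/10.62² = 2470/112.8 = 21.91 kg.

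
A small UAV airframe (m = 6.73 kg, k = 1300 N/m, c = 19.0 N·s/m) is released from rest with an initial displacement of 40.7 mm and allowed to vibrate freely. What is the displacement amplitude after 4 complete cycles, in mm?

ζ = c/(2√(km)) = 19.0/(2√(1300 × 6.73)) = 19.0/187.1 = 0.1016.
Logarithmic decrement δ = 2πζ/√(1 − ζ²) = 2π × 0.1016/√(1 − 0.0103) = 0.6415.
After n cycles, x_n/x₀ = e^(−nδ), so x_4 = 40.7 × e^(−4 × 0.6415) = 40.7 × 0.07685 = 3.128 mm.

3.13 mm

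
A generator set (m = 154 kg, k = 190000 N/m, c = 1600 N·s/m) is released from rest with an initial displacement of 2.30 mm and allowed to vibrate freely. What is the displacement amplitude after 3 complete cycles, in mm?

0.137 mm

ζ = c/(2√(km)) = 1600/(2√(190000 × 154)) = 1600/10820 = 0.1479.
Logarithmic decrement δ = 2πζ/√(1 − ζ²) = 2π × 0.1479/√(1 − 0.0219) = 0.9396.
After n cycles, x_n/x₀ = e^(−nδ), so x_3 = 2.30 × e^(−3 × 0.9396) = 2.30 × 0.05968 = 0.1373 mm.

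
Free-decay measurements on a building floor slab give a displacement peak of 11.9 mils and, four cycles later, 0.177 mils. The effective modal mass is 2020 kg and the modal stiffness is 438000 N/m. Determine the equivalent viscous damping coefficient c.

9820 N·s/m

Logarithmic decrement δ = (1/n)·ln(x₀/x_n) = (1/4)·ln(11.9/0.177) = (1/4)·ln(67.23) = 1.052.
ζ = δ/√(4π² + δ²) = 1.052/√(39.48 + 1.11) = 1.052/6.371 = 0.1651.
c = ζ · 2√(km) = 0.1651 × 2√(438000 × 2020) = 0.1651 × 59490 = 9824 N·s/m.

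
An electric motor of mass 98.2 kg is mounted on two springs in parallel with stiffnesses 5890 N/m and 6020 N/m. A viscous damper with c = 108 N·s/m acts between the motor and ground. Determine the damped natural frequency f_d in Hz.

1.75 Hz

Parallel springs add: k_eq = 5890 + 6020 = 11910 N/m.
ω_n = √(k_eq/m) = √(11910/98.2) = 11.01 rad/s.
Critical damping c_c = 2√(k_eq·m) = 2√(11910 × 98.2) = 2163 N·s/m, so ζ = c/c_c = 108/2163 = 0.04993.
ω_d = ω_n√(1 − ζ²) = 11.01 × √(1 − 0.00249) = 11.00 rad/s.
f_d = ω_d/(2π) = 1.751 Hz.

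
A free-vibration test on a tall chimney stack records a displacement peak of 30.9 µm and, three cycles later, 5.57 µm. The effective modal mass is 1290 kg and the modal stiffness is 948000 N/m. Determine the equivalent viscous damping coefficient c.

6330 N·s/m

Logarithmic decrement δ = (1/n)·ln(x₀/x_n) = (1/3)·ln(30.9/5.57) = (1/3)·ln(5.548) = 0.5711.
ζ = δ/√(4π² + δ²) = 0.5711/√(39.48 + 0.326) = 0.5711/6.309 = 0.09052.
c = ζ · 2√(km) = 0.09052 × 2√(948000 × 1290) = 0.09052 × 69940 = 6331 N·s/m.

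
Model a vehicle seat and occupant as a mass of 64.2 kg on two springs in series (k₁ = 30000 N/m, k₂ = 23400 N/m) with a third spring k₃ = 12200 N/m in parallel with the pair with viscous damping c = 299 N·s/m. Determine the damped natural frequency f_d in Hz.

Series pair: k_s = k₁k₂/(k₁+k₂) = (30000)(23400)/(30000 + 23400) = 13150 N/m. In parallel with k₃: k_eq = 13150 + 12200 = 25350 N/m.
ω_n = √(k_eq/m) = √(25350/64.2) = 19.87 rad/s.
Critical damping c_c = 2√(k_eq·m) = 2√(25350 × 64.2) = 2551 N·s/m, so ζ = c/c_c = 299/2551 = 0.1172.
ω_d = ω_n√(1 − ζ²) = 19.87 × √(1 − 0.0137) = 19.73 rad/s.
f_d = ω_d/(2π) = 3.141 Hz.

3.14 Hz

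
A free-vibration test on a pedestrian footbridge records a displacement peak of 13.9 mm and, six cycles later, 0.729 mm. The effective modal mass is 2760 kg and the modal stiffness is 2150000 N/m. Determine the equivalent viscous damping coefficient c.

12000 N·s/m

Logarithmic decrement δ = (1/n)·ln(x₀/x_n) = (1/6)·ln(13.9/0.729) = (1/6)·ln(19.07) = 0.4913.
ζ = δ/√(4π² + δ²) = 0.4913/√(39.48 + 0.241) = 0.4913/6.302 = 0.07796.
c = ζ · 2√(km) = 0.07796 × 2√(2150000 × 2760) = 0.07796 × 154100 = 12010 N·s/m.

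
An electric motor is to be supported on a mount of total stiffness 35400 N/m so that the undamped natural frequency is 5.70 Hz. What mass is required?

27.6 kg

ω_n = 2πf_n = 2π × 5.70 = 35.81 rad/s.
m = k/ω_n² = 35400/35.81² = 35400/1283 = 27.60 kg.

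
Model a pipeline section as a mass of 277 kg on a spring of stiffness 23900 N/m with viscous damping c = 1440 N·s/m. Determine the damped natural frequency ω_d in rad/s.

ω_n = √(k/m) = √(23900/277) = 9.289 rad/s.
Critical damping c_c = 2√(k·m) = 2√(23900 × 277) = 5146 N·s/m, so ζ = c/c_c = 1440/5146 = 0.2798.
ω_d = ω_n√(1 − ζ²) = 9.289 × √(1 − 0.0783) = 8.918 rad/s.

8.92 rad/s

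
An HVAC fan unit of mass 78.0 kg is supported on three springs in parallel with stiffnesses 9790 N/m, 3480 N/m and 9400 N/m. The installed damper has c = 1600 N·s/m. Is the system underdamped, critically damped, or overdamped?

Parallel springs add: k_eq = 9790 + 3480 + 9400 = 22670 N/m.
c_c = 2√(k_eq·m) = 2660 N·s/m; ζ = c/c_c = 1600/2660 = 0.602.
Since ζ < 1 the system is underdamped.

underdamped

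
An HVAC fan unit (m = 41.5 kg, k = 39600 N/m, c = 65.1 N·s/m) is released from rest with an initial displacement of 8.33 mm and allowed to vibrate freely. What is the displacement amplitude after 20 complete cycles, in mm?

0.342 mm

ζ = c/(2√(km)) = 65.1/(2√(39600 × 41.5)) = 65.1/2564 = 0.02539.
Logarithmic decrement δ = 2πζ/√(1 − ζ²) = 2π × 0.02539/√(1 − 0.000645) = 0.1596.
After n cycles, x_n/x₀ = e^(−nδ), so x_20 = 8.33 × e^(−20 × 0.1596) = 8.33 × 0.04110 = 0.3424 mm.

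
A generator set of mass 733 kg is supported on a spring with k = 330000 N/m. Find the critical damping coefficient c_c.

31100 N·s/m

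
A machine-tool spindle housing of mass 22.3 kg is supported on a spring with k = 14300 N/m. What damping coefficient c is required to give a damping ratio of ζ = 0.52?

c_c = 2√(k·m) = 2√(14300 × 22.3) = 1129 N·s/m.
c = ζ·c_c = 0.52 × 1129 = 587.3 N·s/m.

587 N·s/m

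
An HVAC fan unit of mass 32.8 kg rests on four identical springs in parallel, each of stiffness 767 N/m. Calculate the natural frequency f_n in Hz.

Parallel springs add: k_eq = 4 × 767 = 3068 N/m.
ω_n = √(k_eq/m) = √(3068/32.8) = √93.54 = 9.671 rad/s.
f_n = ω_n/(2π) = 9.671/6.283 = 1.539 Hz.

1.54 Hz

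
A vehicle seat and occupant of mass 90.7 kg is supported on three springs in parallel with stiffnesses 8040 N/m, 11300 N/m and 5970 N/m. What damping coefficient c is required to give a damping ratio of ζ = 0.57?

1730 N·s/m

Parallel springs add: k_eq = 8040 + 11300 + 5970 = 25310 N/m.
c_c = 2√(k_eq·m) = 2√(25310 × 90.7) = 3030 N·s/m.
c = ζ·c_c = 0.57 × 3030 = 1727 N·s/m.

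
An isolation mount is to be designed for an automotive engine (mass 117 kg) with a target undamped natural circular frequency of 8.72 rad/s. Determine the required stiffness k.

k = m·ω_n² = 117 × 8.720² = 117 × 76.04 = 8896 N/m.

8900 N/m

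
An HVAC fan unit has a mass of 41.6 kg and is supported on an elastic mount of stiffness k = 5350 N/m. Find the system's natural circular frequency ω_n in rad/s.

ω_n = √(k/m) = √(5350/41.6) = √128.6 = 11.34 rad/s.

11.3 rad/s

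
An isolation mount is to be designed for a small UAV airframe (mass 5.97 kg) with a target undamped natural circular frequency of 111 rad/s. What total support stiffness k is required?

73600 N/m

k = m·ω_n² = 5.97 × 111.0² = 5.97 × 12320 = 73560 N/m.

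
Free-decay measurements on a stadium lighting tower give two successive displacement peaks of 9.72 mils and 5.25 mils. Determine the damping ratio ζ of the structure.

0.0976

Logarithmic decrement δ = (1/n)·ln(x₀/x_n) = (1/1)·ln(9.72/5.25) = (1/1)·ln(1.851) = 0.6160.
ζ = δ/√(4π² + δ²) = 0.6160/√(39.48 + 0.379) = 0.6160/6.313 = 0.09756.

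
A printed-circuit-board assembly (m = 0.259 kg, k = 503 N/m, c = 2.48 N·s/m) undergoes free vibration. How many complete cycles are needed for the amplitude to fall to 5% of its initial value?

ζ = c/(2√(km)) = 2.48/(2√(503 × 0.259)) = 2.48/22.83 = 0.1086.
Logarithmic decrement δ = 2πζ/√(1 − ζ²) = 2π × 0.1086/√(1 − 0.0118) = 0.6867.
x_n/x₀ = e^(−nδ) ≤ 0.05; take ln: n ≥ ln(1/0.05)/δ = 2.996/0.6867 = 4.363.
So 5 complete cycles are required.

5 cycles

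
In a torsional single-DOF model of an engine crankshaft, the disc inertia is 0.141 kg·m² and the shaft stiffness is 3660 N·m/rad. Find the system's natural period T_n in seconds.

0.0390 s

ω_n = √(k_t/J) = √(3660/0.141) = √25960 = 161.1 rad/s.
T_n = 2π/ω_n = 6.283/161.1 = 0.03900 s.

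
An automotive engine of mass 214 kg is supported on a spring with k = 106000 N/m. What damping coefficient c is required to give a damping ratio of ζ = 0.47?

c_c = 2√(k·m) = 2√(106000 × 214) = 9526 N·s/m.
c = ζ·c_c = 0.47 × 9526 = 4477 N·s/m.

4480 N·s/m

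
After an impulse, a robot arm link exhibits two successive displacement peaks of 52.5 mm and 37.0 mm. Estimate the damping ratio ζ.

Logarithmic decrement δ = (1/n)·ln(x₀/x_n) = (1/1)·ln(52.5/37.0) = (1/1)·ln(1.419) = 0.3499.
ζ = δ/√(4π² + δ²) = 0.3499/√(39.48 + 0.122) = 0.3499/6.293 = 0.05560.

0.0556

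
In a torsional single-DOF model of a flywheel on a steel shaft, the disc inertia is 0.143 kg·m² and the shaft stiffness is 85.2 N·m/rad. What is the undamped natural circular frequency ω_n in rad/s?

24.4 rad/s

ω_n = √(k_t/J) = √(85.2/0.143) = √595.8 = 24.41 rad/s.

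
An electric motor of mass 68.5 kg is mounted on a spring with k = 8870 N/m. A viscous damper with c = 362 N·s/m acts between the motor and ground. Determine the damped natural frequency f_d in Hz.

ω_n = √(k/m) = √(8870/68.5) = 11.38 rad/s.
Critical damping c_c = 2√(k·m) = 2√(8870 × 68.5) = 1559 N·s/m, so ζ = c/c_c = 362/1559 = 0.2322.
ω_d = ω_n√(1 − ζ²) = 11.38 × √(1 − 0.0539) = 11.07 rad/s.
f_d = ω_d/(2π) = 1.762 Hz.

1.76 Hz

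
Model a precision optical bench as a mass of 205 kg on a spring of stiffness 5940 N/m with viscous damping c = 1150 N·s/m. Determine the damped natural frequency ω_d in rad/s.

4.59 rad/s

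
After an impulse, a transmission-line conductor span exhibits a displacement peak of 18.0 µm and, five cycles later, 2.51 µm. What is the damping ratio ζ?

0.0626

Logarithmic decrement δ = (1/n)·ln(x₀/x_n) = (1/5)·ln(18.0/2.51) = (1/5)·ln(7.171) = 0.3940.
ζ = δ/√(4π² + δ²) = 0.3940/√(39.48 + 0.155) = 0.3940/6.296 = 0.06259.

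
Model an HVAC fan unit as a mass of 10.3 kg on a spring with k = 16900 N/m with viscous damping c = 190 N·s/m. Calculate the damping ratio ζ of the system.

ω_n = √(k/m) = √(16900/10.3) = 40.51 rad/s.
Critical damping c_c = 2√(k·m) = 2√(16900 × 10.3) = 834.4 N·s/m, so ζ = c/c_c = 190/834.4 = 0.2277.

0.228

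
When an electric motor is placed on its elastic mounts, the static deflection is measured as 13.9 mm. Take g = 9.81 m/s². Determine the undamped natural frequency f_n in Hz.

ω_n = √(g/δ_st) = √(9.81/0.0139) = √705.8 = 26.57 rad/s.
f_n = ω_n/(2π) = 26.57/6.283 = 4.228 Hz.

4.23 Hz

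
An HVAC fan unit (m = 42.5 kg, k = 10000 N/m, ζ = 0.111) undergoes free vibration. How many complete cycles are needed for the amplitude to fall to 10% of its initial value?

4 cycles

Logarithmic decrement δ = 2πζ/√(1 − ζ²) = 2π × 0.1110/√(1 − 0.0123) = 0.7018.
x_n/x₀ = e^(−nδ) ≤ 0.1; take ln: n ≥ ln(1/0.1)/δ = 2.303/0.7018 = 3.281.
So 4 complete cycles are required.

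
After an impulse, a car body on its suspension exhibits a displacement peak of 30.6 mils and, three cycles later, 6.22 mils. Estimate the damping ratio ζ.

Logarithmic decrement δ = (1/n)·ln(x₀/x_n) = (1/3)·ln(30.6/6.22) = (1/3)·ln(4.920) = 0.5311.
ζ = δ/√(4π² + δ²) = 0.5311/√(39.48 + 0.282) = 0.5311/6.306 = 0.08422.

0.0842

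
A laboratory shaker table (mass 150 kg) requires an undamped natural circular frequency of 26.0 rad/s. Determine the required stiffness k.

101000 N/m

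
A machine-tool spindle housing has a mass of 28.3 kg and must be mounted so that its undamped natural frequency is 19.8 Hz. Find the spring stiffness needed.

ω_n = 2πf_n = 2π × 19.8 = 124.4 rad/s.
k = m·ω_n² = 28.3 × 124.4² = 28.3 × 15480 = 438000 N/m.

438000 N/m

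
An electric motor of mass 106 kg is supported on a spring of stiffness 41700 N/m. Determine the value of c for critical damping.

c_c = 2√(k·m) = 2√(41700 × 106) = 2 × 2102 = 4205 N·s/m.

4200 N·s/m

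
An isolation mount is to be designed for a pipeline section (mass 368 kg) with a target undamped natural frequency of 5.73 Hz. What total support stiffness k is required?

ω_n = 2πf_n = 2π × 5.73 = 36.00 rad/s.
k = m·ω_n² = 368 × 36.00² = 368 × 1296 = 477000 N/m.

477000 N/m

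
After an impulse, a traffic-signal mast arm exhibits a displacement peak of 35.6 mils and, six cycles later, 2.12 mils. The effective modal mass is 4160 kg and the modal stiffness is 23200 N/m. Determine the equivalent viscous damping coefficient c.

1470 N·s/m

Logarithmic decrement δ = (1/n)·ln(x₀/x_n) = (1/6)·ln(35.6/2.12) = (1/6)·ln(16.79) = 0.4702.
ζ = δ/√(4π² + δ²) = 0.4702/√(39.48 + 0.221) = 0.4702/6.301 = 0.07462.
c = ζ · 2√(km) = 0.07462 × 2√(23200 × 4160) = 0.07462 × 19650 = 1466 N·s/m.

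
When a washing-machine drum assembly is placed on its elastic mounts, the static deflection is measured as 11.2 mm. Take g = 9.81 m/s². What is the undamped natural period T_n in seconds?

ω_n = √(g/δ_st) = √(9.81/0.0112) = √875.9 = 29.60 rad/s.
T_n = 2π/ω_n = 6.283/29.60 = 0.2123 s.

0.212 s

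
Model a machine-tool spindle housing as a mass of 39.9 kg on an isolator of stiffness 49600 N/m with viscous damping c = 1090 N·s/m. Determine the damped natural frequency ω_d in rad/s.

32.5 rad/s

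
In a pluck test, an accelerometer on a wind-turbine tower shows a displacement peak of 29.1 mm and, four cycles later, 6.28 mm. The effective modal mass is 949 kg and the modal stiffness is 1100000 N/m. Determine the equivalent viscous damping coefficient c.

3940 N·s/m

Logarithmic decrement δ = (1/n)·ln(x₀/x_n) = (1/4)·ln(29.1/6.28) = (1/4)·ln(4.634) = 0.3833.
ζ = δ/√(4π² + δ²) = 0.3833/√(39.48 + 0.147) = 0.3833/6.295 = 0.06090.
c = ζ · 2√(km) = 0.06090 × 2√(1100000 × 949) = 0.06090 × 64620 = 3935 N·s/m.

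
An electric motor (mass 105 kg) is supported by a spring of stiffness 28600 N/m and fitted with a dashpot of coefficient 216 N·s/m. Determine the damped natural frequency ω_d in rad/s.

16.5 rad/s

ω_n = √(k/m) = √(28600/105) = 16.50 rad/s.
Critical damping c_c = 2√(k·m) = 2√(28600 × 105) = 3466 N·s/m, so ζ = c/c_c = 216/3466 = 0.06232.
ω_d = ω_n√(1 − ζ²) = 16.50 × √(1 − 0.00388) = 16.47 rad/s.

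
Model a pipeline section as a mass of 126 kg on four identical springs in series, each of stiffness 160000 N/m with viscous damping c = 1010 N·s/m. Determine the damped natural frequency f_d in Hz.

Series springs: 1/k_eq = 4/160000, so k_eq = 160000/4 = 40000 N/m.
ω_n = √(k_eq/m) = √(40000/126) = 17.82 rad/s.
Critical damping c_c = 2√(k_eq·m) = 2√(40000 × 126) = 4490 N·s/m, so ζ = c/c_c = 1010/4490 = 0.2249.
ω_d = ω_n√(1 − ζ²) = 17.82 × √(1 − 0.0506) = 17.36 rad/s.
f_d = ω_d/(2π) = 2.763 Hz.

2.76 Hz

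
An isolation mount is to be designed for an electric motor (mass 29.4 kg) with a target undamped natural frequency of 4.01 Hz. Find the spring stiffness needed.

18700 N/m

ω_n = 2πf_n = 2π × 4.01 = 25.20 rad/s.
k = m·ω_n² = 29.4 × 25.20² = 29.4 × 634.8 = 18660 N/m.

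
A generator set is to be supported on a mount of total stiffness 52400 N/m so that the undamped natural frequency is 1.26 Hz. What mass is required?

ω_n = 2πf_n = 2π × 1.26 = 7.917 rad/s.
m = k/ω_n² = 52400/7.917² = 52400/62.68 = 836.0 kg.

836 kg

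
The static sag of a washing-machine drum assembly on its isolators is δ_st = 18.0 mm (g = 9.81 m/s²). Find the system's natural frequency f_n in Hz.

ω_n = √(g/δ_st) = √(9.81/0.0180) = √545.0 = 23.35 rad/s.
f_n = ω_n/(2π) = 23.35/6.283 = 3.716 Hz.

3.72 Hz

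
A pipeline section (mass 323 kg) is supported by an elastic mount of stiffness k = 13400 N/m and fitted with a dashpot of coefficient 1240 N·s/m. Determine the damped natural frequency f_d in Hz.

0.979 Hz

ω_n = √(k/m) = √(13400/323) = 6.441 rad/s.
Critical damping c_c = 2√(k·m) = 2√(13400 × 323) = 4161 N·s/m, so ζ = c/c_c = 1240/4161 = 0.2980.
ω_d = ω_n√(1 − ζ²) = 6.441 × √(1 − 0.0888) = 6.148 rad/s.
f_d = ω_d/(2π) = 0.9785 Hz.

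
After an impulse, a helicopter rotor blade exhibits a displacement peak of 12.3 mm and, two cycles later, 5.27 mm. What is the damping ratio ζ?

Logarithmic decrement δ = (1/n)·ln(x₀/x_n) = (1/2)·ln(12.3/5.27) = (1/2)·ln(2.334) = 0.4238.
ζ = δ/√(4π² + δ²) = 0.4238/√(39.48 + 0.180) = 0.4238/6.297 = 0.06729.

0.0673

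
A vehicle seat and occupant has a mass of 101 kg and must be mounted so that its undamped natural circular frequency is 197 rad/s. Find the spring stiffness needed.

3920000 N/m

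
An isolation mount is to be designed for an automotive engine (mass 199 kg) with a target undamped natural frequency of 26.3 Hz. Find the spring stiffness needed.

ω_n = 2πf_n = 2π × 26.3 = 165.2 rad/s.
k = m·ω_n² = 199 × 165.2² = 199 × 27310 = 5434000 N/m.

5430000 N/m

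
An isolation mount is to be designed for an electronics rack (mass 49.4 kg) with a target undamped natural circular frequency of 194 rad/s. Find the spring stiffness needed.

1860000 N/m

k = m·ω_n² = 49.4 × 194.0² = 49.4 × 37640 = 1859000 N/m.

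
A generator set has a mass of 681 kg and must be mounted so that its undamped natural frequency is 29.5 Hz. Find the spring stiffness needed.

23400000 N/m

ω_n = 2πf_n = 2π × 29.5 = 185.4 rad/s.
k = m·ω_n² = 681 × 185.4² = 681 × 34360 = 23400000 N/m.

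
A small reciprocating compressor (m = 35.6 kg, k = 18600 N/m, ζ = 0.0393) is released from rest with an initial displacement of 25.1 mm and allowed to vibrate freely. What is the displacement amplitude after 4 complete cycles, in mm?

9.34 mm

Logarithmic decrement δ = 2πζ/√(1 − ζ²) = 2π × 0.03930/√(1 − 0.00154) = 0.2471.
After n cycles, x_n/x₀ = e^(−nδ), so x_4 = 25.1 × e^(−4 × 0.2471) = 25.1 × 0.3721 = 9.341 mm.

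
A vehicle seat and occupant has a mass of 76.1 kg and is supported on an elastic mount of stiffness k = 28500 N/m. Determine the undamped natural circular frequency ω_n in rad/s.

19.4 rad/s

ω_n = √(k/m) = √(28500/76.1) = √374.5 = 19.35 rad/s.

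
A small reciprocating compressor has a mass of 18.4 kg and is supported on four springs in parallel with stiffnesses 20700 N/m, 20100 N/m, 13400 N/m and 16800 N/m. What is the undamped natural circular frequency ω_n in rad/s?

62.1 rad/s

Parallel springs add: k_eq = 20700 + 20100 + 13400 + 16800 = 71000 N/m.
ω_n = √(k_eq/m) = √(71000/18.4) = √3859 = 62.12 rad/s.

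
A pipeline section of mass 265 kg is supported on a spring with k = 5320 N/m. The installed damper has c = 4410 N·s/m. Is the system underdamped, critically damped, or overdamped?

overdamped

c_c = 2√(k·m) = 2375 N·s/m; ζ = c/c_c = 4410/2375 = 1.86.
Since ζ > 1 the system is overdamped.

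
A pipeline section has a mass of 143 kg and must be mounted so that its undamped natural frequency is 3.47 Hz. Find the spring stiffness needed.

ω_n = 2πf_n = 2π × 3.47 = 21.80 rad/s.
k = m·ω_n² = 143 × 21.80² = 143 × 475.4 = 67980 N/m.

68000 N/m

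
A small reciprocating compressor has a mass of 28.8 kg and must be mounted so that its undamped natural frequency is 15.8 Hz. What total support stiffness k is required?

284000 N/m

ω_n = 2πf_n = 2π × 15.8 = 99.27 rad/s.
k = m·ω_n² = 28.8 × 99.27² = 28.8 × 9855 = 283800 N/m.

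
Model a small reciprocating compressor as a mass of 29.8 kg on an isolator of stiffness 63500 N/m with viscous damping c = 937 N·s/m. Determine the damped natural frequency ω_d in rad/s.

ω_n = √(k/m) = √(63500/29.8) = 46.16 rad/s.
Critical damping c_c = 2√(k·m) = 2√(63500 × 29.8) = 2751 N·s/m, so ζ = c/c_c = 937/2751 = 0.3406.
ω_d = ω_n√(1 − ζ²) = 46.16 × √(1 − 0.116) = 43.40 rad/s.

43.4 rad/s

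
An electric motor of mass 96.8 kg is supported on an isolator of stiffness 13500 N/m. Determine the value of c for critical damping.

2290 N·s/m

c_c = 2√(k·m) = 2√(13500 × 96.8) = 2 × 1143 = 2286 N·s/m.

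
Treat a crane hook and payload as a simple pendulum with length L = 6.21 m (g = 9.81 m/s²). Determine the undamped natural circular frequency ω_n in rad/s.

For a simple pendulum ω_n = √(g/L) = √(9.81/6.21) = √1.580 = 1.257 rad/s.

1.26 rad/s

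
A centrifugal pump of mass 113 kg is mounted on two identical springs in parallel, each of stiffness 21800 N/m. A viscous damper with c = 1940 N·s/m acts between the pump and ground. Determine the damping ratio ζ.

0.437

Parallel springs add: k_eq = 2 × 21800 = 43600 N/m.
ω_n = √(k_eq/m) = √(43600/113) = 19.64 rad/s.
Critical damping c_c = 2√(k_eq·m) = 2√(43600 × 113) = 4439 N·s/m, so ζ = c/c_c = 1940/4439 = 0.4370.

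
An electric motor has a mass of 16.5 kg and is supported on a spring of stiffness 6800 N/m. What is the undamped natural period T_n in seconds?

0.310 s

ω_n = √(k/m) = √(6800/16.5) = √412.1 = 20.30 rad/s.
T_n = 2π/ω_n = 6.283/20.30 = 0.3095 s.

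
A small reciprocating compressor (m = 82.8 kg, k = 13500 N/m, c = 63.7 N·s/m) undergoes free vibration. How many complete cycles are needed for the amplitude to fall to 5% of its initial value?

ζ = c/(2√(km)) = 63.7/(2√(13500 × 82.8)) = 63.7/2115 = 0.03013.
Logarithmic decrement δ = 2πζ/√(1 − ζ²) = 2π × 0.03013/√(1 − 0.000908) = 0.1894.
x_n/x₀ = e^(−nδ) ≤ 0.05; take ln: n ≥ ln(1/0.05)/δ = 2.996/0.1894 = 15.82.
So 16 complete cycles are required.

16 cycles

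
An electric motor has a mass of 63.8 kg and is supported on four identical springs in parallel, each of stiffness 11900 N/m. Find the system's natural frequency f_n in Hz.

Parallel springs add: k_eq = 4 × 11900 = 47600 N/m.
ω_n = √(k_eq/m) = √(47600/63.8) = √746.1 = 27.31 rad/s.
f_n = ω_n/(2π) = 27.31/6.283 = 4.347 Hz.

4.35 Hz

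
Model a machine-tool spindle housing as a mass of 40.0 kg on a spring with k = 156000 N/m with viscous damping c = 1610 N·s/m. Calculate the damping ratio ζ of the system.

0.322

ω_n = √(k/m) = √(156000/40.0) = 62.45 rad/s.
Critical damping c_c = 2√(k·m) = 2√(156000 × 40.0) = 4996 N·s/m, so ζ = c/c_c = 1610/4996 = 0.3223.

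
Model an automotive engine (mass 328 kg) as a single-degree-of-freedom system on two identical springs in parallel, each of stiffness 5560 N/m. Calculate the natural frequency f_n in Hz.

0.927 Hz

Parallel springs add: k_eq = 2 × 5560 = 11120 N/m.
ω_n = √(k_eq/m) = √(11120/328) = √33.90 = 5.823 rad/s.
f_n = ω_n/(2π) = 5.823/6.283 = 0.9267 Hz.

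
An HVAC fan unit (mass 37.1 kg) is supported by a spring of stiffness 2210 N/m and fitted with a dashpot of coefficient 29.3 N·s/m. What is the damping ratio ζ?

0.0512

ω_n = √(k/m) = √(2210/37.1) = 7.718 rad/s.
Critical damping c_c = 2√(k·m) = 2√(2210 × 37.1) = 572.7 N·s/m, so ζ = c/c_c = 29.3/572.7 = 0.05116.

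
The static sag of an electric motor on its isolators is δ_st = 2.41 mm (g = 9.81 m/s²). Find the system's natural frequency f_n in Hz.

ω_n = √(g/δ_st) = √(9.81/0.00241) = √4071 = 63.80 rad/s.
f_n = ω_n/(2π) = 63.80/6.283 = 10.15 Hz.

10.2 Hz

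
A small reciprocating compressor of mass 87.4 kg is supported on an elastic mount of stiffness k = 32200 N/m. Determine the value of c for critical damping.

3360 N·s/m

c_c = 2√(k·m) = 2√(32200 × 87.4) = 2 × 1678 = 3355 N·s/m.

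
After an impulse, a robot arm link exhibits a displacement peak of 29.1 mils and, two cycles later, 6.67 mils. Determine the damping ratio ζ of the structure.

Logarithmic decrement δ = (1/n)·ln(x₀/x_n) = (1/2)·ln(29.1/6.67) = (1/2)·ln(4.363) = 0.7366.
ζ = δ/√(4π² + δ²) = 0.7366/√(39.48 + 0.543) = 0.7366/6.326 = 0.1164.

0.116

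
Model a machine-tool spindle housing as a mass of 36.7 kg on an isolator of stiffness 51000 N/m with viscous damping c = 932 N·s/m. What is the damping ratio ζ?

ω_n = √(k/m) = √(51000/36.7) = 37.28 rad/s.
Critical damping c_c = 2√(k·m) = 2√(51000 × 36.7) = 2736 N·s/m, so ζ = c/c_c = 932/2736 = 0.3406.

0.341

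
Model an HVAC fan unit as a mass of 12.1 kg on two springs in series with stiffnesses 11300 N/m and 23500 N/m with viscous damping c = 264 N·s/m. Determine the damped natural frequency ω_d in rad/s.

22.6 rad/s

Series springs: 1/k_eq = 1/11300 + 1/23500 = 0.0001310, so k_eq = 7631 N/m.
ω_n = √(k_eq/m) = √(7631/12.1) = 25.11 rad/s.
Critical damping c_c = 2√(k_eq·m) = 2√(7631 × 12.1) = 607.7 N·s/m, so ζ = c/c_c = 264/607.7 = 0.4344.
ω_d = ω_n√(1 − ζ²) = 25.11 × √(1 − 0.189) = 22.62 rad/s.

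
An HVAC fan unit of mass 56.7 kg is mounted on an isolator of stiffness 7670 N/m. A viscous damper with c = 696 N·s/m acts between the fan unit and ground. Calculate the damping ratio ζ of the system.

ω_n = √(k/m) = √(7670/56.7) = 11.63 rad/s.
Critical damping c_c = 2√(k·m) = 2√(7670 × 56.7) = 1319 N·s/m, so ζ = c/c_c = 696/1319 = 0.5277.

0.528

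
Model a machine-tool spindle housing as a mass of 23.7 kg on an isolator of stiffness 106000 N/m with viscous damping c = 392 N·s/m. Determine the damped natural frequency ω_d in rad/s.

66.4 rad/s

ω_n = √(k/m) = √(106000/23.7) = 66.88 rad/s.
Critical damping c_c = 2√(k·m) = 2√(106000 × 23.7) = 3170 N·s/m, so ζ = c/c_c = 392/3170 = 0.1237.
ω_d = ω_n√(1 − ζ²) = 66.88 × √(1 − 0.0153) = 66.36 rad/s.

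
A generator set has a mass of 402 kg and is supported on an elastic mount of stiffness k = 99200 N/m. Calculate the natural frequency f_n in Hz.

2.50 Hz

ω_n = √(k/m) = √(99200/402) = √246.8 = 15.71 rad/s.
f_n = ω_n/(2π) = 15.71/6.283 = 2.500 Hz.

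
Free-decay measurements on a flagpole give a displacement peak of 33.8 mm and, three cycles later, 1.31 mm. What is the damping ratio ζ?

0.170

Logarithmic decrement δ = (1/n)·ln(x₀/x_n) = (1/3)·ln(33.8/1.31) = (1/3)·ln(25.80) = 1.083.
ζ = δ/√(4π² + δ²) = 1.083/√(39.48 + 1.17) = 1.083/6.376 = 0.1699.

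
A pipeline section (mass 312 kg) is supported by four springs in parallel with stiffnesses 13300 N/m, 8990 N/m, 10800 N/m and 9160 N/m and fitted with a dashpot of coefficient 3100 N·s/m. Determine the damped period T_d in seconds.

Parallel springs add: k_eq = 13300 + 8990 + 10800 + 9160 = 42250 N/m.
ω_n = √(k_eq/m) = √(42250/312) = 11.64 rad/s.
Critical damping c_c = 2√(k_eq·m) = 2√(42250 × 312) = 7261 N·s/m, so ζ = c/c_c = 3100/7261 = 0.4269.
ω_d = ω_n√(1 − ζ²) = 11.64 × √(1 − 0.182) = 10.52 rad/s.
T_d = 2π/ω_d = 0.5971 s.

0.597 s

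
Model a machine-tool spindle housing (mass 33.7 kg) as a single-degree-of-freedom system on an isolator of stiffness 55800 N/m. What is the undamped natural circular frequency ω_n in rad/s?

ω_n = √(k/m) = √(55800/33.7) = √1656 = 40.69 rad/s.

40.7 rad/s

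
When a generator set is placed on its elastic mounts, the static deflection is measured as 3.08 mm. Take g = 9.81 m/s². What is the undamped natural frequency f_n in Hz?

ω_n = √(g/δ_st) = √(9.81/0.00308) = √3185 = 56.44 rad/s.
f_n = ω_n/(2π) = 56.44/6.283 = 8.982 Hz.

8.98 Hz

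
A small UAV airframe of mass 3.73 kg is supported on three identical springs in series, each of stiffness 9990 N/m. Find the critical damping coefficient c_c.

Series springs: 1/k_eq = 3/9990, so k_eq = 9990/3 = 3330 N/m.
c_c = 2√(k_eq·m) = 2√(3330 × 3.73) = 2 × 111.4 = 222.9 N·s/m.

223 N·s/m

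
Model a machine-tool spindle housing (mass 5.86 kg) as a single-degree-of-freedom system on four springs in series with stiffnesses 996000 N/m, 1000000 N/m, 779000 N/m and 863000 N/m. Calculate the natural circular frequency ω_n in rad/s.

196 rad/s

Series springs: 1/k_eq = 1/996000 + 1/1000000 + 1/779000 + 1/863000 = 4.446×10^-6, so k_eq = 224900 N/m.
ω_n = √(k_eq/m) = √(224900/5.86) = √38380 = 195.9 rad/s.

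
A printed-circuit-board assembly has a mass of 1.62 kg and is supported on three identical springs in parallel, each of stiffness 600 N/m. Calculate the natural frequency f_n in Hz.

5.31 Hz

Parallel springs add: k_eq = 3 × 600 = 1800 N/m.
ω_n = √(k_eq/m) = √(1800/1.62) = √1111 = 33.33 rad/s.
f_n = ω_n/(2π) = 33.33/6.283 = 5.305 Hz.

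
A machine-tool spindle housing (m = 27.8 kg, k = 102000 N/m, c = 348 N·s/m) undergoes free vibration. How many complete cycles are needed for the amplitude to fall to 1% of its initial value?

ζ = c/(2√(km)) = 348/(2√(102000 × 27.8)) = 348/3368 = 0.1033.
Logarithmic decrement δ = 2πζ/√(1 − ζ²) = 2π × 0.1033/√(1 − 0.0107) = 0.6527.
x_n/x₀ = e^(−nδ) ≤ 0.01; take ln: n ≥ ln(1/0.01)/δ = 4.605/0.6527 = 7.055.
So 8 complete cycles are required.

8 cycles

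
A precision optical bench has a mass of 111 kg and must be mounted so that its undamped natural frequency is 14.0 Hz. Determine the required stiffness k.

859000 N/m

ω_n = 2πf_n = 2π × 14.0 = 87.96 rad/s.
k = m·ω_n² = 111 × 87.96² = 111 × 7738 = 858900 N/m.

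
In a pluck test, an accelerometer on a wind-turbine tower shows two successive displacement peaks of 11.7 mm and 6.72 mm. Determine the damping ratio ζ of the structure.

Logarithmic decrement δ = (1/n)·ln(x₀/x_n) = (1/1)·ln(11.7/6.72) = (1/1)·ln(1.741) = 0.5545.
ζ = δ/√(4π² + δ²) = 0.5545/√(39.48 + 0.307) = 0.5545/6.308 = 0.08791.

0.0879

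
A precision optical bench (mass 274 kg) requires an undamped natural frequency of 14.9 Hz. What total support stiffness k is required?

ω_n = 2πf_n = 2π × 14.9 = 93.62 rad/s.
k = m·ω_n² = 274 × 93.62² = 274 × 8765 = 2402000 N/m.

2400000 N/m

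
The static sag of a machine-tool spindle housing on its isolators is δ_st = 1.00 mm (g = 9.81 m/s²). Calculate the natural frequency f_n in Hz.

ω_n = √(g/δ_st) = √(9.81/0.00100) = √9810 = 99.05 rad/s.
f_n = ω_n/(2π) = 99.05/6.283 = 15.76 Hz.

15.8 Hz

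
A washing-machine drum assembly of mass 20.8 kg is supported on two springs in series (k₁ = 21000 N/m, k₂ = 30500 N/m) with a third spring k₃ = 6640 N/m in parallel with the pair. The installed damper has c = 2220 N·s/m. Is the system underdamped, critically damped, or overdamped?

overdamped

Series pair: k_s = k₁k₂/(k₁+k₂) = (21000)(30500)/(21000 + 30500) = 12440 N/m. In parallel with k₃: k_eq = 12440 + 6640 = 19080 N/m.
c_c = 2√(k_eq·m) = 1260 N·s/m; ζ = c/c_c = 2220/1260 = 1.76.
Since ζ > 1 the system is overdamped.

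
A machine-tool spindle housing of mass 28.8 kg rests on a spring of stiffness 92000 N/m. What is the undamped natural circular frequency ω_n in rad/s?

ω_n = √(k/m) = √(92000/28.8) = √3194 = 56.52 rad/s.

56.5 rad/s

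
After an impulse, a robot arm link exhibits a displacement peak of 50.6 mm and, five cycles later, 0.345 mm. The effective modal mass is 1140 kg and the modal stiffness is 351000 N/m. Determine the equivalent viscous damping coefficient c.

6270 N·s/m

Logarithmic decrement δ = (1/n)·ln(x₀/x_n) = (1/5)·ln(50.6/0.345) = (1/5)·ln(146.7) = 0.9976.
ζ = δ/√(4π² + δ²) = 0.9976/√(39.48 + 0.995) = 0.9976/6.362 = 0.1568.
c = ζ · 2√(km) = 0.1568 × 2√(351000 × 1140) = 0.1568 × 40010 = 6274 N·s/m.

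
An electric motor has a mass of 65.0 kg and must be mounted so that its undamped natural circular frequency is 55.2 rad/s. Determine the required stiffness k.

k = m·ω_n² = 65.0 × 55.20² = 65.0 × 3047 = 198100 N/m.

198000 N/m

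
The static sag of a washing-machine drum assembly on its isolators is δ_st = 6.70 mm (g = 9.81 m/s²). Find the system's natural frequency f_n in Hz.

6.09 Hz

ω_n = √(g/δ_st) = √(9.81/0.00670) = √1464 = 38.26 rad/s.
f_n = ω_n/(2π) = 38.26/6.283 = 6.090 Hz.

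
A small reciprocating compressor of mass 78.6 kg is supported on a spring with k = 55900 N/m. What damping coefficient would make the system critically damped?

4190 N·s/m

c_c = 2√(k·m) = 2√(55900 × 78.6) = 2 × 2096 = 4192 N·s/m.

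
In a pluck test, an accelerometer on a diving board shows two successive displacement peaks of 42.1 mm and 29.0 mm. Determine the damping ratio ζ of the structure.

Logarithmic decrement δ = (1/n)·ln(x₀/x_n) = (1/1)·ln(42.1/29.0) = (1/1)·ln(1.452) = 0.3728.
ζ = δ/√(4π² + δ²) = 0.3728/√(39.48 + 0.139) = 0.3728/6.294 = 0.05922.

0.0592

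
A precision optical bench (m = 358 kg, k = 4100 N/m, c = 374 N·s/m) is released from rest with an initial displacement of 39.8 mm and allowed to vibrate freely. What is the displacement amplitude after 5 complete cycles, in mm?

0.294 mm

ζ = c/(2√(km)) = 374/(2√(4100 × 358)) = 374/2423 = 0.1544.
Logarithmic decrement δ = 2πζ/√(1 − ζ²) = 2π × 0.1544/√(1 − 0.0238) = 0.9816.
After n cycles, x_n/x₀ = e^(−nδ), so x_5 = 39.8 × e^(−5 × 0.9816) = 39.8 × 0.007388 = 0.2940 mm.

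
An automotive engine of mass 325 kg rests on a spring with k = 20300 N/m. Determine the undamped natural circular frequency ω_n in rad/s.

7.90 rad/s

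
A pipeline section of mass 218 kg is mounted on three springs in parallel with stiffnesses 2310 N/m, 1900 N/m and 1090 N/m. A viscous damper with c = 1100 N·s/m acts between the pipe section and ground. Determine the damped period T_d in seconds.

1.48 s

Parallel springs add: k_eq = 2310 + 1900 + 1090 = 5300 N/m.
ω_n = √(k_eq/m) = √(5300/218) = 4.931 rad/s.
Critical damping c_c = 2√(k_eq·m) = 2√(5300 × 218) = 2150 N·s/m, so ζ = c/c_c = 1100/2150 = 0.5117.
ω_d = ω_n√(1 − ζ²) = 4.931 × √(1 − 0.262) = 4.236 rad/s.
T_d = 2π/ω_d = 1.483 s.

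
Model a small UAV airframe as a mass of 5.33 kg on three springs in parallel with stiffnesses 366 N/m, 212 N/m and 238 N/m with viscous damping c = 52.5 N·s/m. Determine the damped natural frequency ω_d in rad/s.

Parallel springs add: k_eq = 366 + 212 + 238 = 816.0 N/m.
ω_n = √(k_eq/m) = √(816.0/5.33) = 12.37 rad/s.
Critical damping c_c = 2√(k_eq·m) = 2√(816.0 × 5.33) = 131.9 N·s/m, so ζ = c/c_c = 52.5/131.9 = 0.3980.
ω_d = ω_n√(1 − ζ²) = 12.37 × √(1 − 0.158) = 11.35 rad/s.

11.4 rad/s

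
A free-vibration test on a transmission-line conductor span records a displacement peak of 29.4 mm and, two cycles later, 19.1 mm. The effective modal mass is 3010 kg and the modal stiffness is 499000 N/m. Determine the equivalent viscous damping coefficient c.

2660 N·s/m

Logarithmic decrement δ = (1/n)·ln(x₀/x_n) = (1/2)·ln(29.4/19.1) = (1/2)·ln(1.539) = 0.2157.
ζ = δ/√(4π² + δ²) = 0.2157/√(39.48 + 0.0465) = 0.2157/6.287 = 0.03430.
c = ζ · 2√(km) = 0.03430 × 2√(499000 × 3010) = 0.03430 × 77510 = 2659 N·s/m.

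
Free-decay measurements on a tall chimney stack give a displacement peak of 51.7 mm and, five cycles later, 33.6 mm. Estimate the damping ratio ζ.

Logarithmic decrement δ = (1/n)·ln(x₀/x_n) = (1/5)·ln(51.7/33.6) = (1/5)·ln(1.539) = 0.08619.
ζ = δ/√(4π² + δ²) = 0.08619/√(39.48 + 0.00743) = 0.08619/6.284 = 0.01372.

0.0137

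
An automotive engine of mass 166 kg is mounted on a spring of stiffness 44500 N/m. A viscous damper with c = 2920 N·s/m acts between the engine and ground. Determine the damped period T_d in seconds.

ω_n = √(k/m) = √(44500/166) = 16.37 rad/s.
Critical damping c_c = 2√(k·m) = 2√(44500 × 166) = 5436 N·s/m, so ζ = c/c_c = 2920/5436 = 0.5372.
ω_d = ω_n√(1 − ζ²) = 16.37 × √(1 − 0.289) = 13.81 rad/s.
T_d = 2π/ω_d = 0.4550 s.

0.455 s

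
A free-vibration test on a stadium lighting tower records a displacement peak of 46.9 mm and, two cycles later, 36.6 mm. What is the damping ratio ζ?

0.0197

Logarithmic decrement δ = (1/n)·ln(x₀/x_n) = (1/2)·ln(46.9/36.6) = (1/2)·ln(1.281) = 0.1240.
ζ = δ/√(4π² + δ²) = 0.1240/√(39.48 + 0.0154) = 0.1240/6.284 = 0.01973.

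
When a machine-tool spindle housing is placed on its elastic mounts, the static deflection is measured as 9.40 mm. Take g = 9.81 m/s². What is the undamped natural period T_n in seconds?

0.194 s

ω_n = √(g/δ_st) = √(9.81/0.00940) = √1044 = 32.31 rad/s.
T_n = 2π/ω_n = 6.283/32.31 = 0.1945 s.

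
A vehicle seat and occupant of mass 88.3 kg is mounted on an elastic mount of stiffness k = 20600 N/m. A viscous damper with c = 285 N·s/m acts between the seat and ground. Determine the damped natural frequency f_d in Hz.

ω_n = √(k/m) = √(20600/88.3) = 15.27 rad/s.
Critical damping c_c = 2√(k·m) = 2√(20600 × 88.3) = 2697 N·s/m, so ζ = c/c_c = 285/2697 = 0.1057.
ω_d = ω_n√(1 − ζ²) = 15.27 × √(1 − 0.0112) = 15.19 rad/s.
f_d = ω_d/(2π) = 2.417 Hz.

2.42 Hz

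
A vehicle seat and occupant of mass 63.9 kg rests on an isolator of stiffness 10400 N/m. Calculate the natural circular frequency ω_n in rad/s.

12.8 rad/s

ω_n = √(k/m) = √(10400/63.9) = √162.8 = 12.76 rad/s.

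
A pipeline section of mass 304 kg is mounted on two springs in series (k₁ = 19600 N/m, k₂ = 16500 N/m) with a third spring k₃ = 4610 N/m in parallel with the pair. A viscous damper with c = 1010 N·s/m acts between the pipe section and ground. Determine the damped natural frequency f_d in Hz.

1.03 Hz

Series pair: k_s = k₁k₂/(k₁+k₂) = (19600)(16500)/(19600 + 16500) = 8958 N/m. In parallel with k₃: k_eq = 8958 + 4610 = 13570 N/m.
ω_n = √(k_eq/m) = √(13570/304) = 6.681 rad/s.
Critical damping c_c = 2√(k_eq·m) = 2√(13570 × 304) = 4062 N·s/m, so ζ = c/c_c = 1010/4062 = 0.2487.
ω_d = ω_n√(1 − ζ²) = 6.681 × √(1 − 0.0618) = 6.471 rad/s.
f_d = ω_d/(2π) = 1.030 Hz.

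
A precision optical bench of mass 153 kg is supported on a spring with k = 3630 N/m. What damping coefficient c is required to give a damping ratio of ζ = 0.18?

c_c = 2√(k·m) = 2√(3630 × 153) = 1490 N·s/m.
c = ζ·c_c = 0.18 × 1490 = 268.3 N·s/m.

268 N·s/m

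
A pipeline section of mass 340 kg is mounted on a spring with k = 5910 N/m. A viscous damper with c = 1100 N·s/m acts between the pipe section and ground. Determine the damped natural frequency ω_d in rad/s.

ω_n = √(k/m) = √(5910/340) = 4.169 rad/s.
Critical damping c_c = 2√(k·m) = 2√(5910 × 340) = 2835 N·s/m, so ζ = c/c_c = 1100/2835 = 0.3880.
ω_d = ω_n√(1 − ζ²) = 4.169 × √(1 − 0.151) = 3.843 rad/s.

3.84 rad/s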